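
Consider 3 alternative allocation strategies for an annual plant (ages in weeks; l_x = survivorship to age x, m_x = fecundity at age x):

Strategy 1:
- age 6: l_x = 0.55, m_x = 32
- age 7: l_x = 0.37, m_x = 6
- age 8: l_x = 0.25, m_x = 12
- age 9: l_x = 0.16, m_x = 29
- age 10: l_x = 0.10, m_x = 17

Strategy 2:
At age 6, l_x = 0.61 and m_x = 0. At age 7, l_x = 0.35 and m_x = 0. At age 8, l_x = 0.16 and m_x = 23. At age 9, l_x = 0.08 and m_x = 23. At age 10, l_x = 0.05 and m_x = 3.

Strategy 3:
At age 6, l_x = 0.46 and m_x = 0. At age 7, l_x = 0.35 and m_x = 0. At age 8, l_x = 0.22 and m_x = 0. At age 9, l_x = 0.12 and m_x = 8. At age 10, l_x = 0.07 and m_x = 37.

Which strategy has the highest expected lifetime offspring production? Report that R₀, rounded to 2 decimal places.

29.16

Strategy 1: R₀ = 0.55×32 + 0.37×6 + 0.25×12 + 0.16×29 + 0.10×17 = 29.1600
Strategy 2: R₀ = 0.61×0 + 0.35×0 + 0.16×23 + 0.08×23 + 0.05×3 = 5.6700
Strategy 3: R₀ = 0.46×0 + 0.35×0 + 0.22×0 + 0.12×8 + 0.07×37 = 3.5500
Highest R₀: strategy 1 with 29.1600.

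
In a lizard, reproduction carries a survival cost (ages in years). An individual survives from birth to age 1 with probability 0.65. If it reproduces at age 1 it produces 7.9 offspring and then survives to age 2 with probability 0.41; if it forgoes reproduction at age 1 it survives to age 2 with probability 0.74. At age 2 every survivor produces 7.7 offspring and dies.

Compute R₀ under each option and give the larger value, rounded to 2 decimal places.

breed at age 1: R₀ = 0.65 × (7.9 + 0.41 × 7.7) = 0.65 × 11.0570 = 7.1871
delay to age 2: R₀ = 0.65 × (0.74 × 7.7) = 0.65 × 5.6980 = 3.7037
Higher: breed at age 1 (7.1871).

7.19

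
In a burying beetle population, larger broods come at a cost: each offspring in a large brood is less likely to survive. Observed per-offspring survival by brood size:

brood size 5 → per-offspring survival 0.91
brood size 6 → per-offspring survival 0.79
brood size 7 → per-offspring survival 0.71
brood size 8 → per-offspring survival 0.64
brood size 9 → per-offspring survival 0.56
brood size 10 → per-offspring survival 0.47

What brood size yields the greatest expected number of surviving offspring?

Expected surviving offspring = c × s(c):
  c=5: 5 × 0.91 = 4.550
  c=6: 6 × 0.79 = 4.740
  c=7: 7 × 0.71 = 4.970
  c=8: 8 × 0.64 = 5.120
  c=9: 9 × 0.56 = 5.040
  c=10: 10 × 0.47 = 4.700
Maximum at c = 8 (5.120 surviving offspring).

8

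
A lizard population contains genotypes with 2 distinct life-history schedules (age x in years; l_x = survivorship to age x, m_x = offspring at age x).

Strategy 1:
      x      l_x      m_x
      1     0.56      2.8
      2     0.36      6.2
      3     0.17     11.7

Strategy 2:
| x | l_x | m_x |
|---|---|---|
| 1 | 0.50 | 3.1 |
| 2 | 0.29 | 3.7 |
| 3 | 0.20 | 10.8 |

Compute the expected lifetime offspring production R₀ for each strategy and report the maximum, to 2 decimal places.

Strategy 1: R₀ = 0.56×2.8 + 0.36×6.2 + 0.17×11.7 = 5.7890
Strategy 2: R₀ = 0.50×3.1 + 0.29×3.7 + 0.20×10.8 = 4.7830
Highest R₀: strategy 1 with 5.7890.

5.79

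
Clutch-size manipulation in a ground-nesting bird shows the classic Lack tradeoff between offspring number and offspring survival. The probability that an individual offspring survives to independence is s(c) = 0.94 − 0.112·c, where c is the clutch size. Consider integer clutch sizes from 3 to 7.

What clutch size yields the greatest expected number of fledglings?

Expected fledglings = c × s(c):
  c=3: 3 × 0.604 = 1.812
  c=4: 4 × 0.492 = 1.968
  c=5: 5 × 0.380 = 1.900
  c=6: 6 × 0.268 = 1.608
  c=7: 7 × 0.156 = 1.092
Maximum at c = 4 (1.968 fledglings).

4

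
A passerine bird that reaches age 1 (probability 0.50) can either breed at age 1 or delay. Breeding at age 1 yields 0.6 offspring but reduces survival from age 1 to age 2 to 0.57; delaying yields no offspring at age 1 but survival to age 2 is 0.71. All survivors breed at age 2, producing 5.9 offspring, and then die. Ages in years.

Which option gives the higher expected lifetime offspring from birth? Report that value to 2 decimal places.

2.09

breed at age 1: R₀ = 0.50 × (0.6 + 0.57 × 5.9) = 0.50 × 3.9630 = 1.9815
delay to age 2: R₀ = 0.50 × (0.71 × 5.9) = 0.50 × 4.1890 = 2.0945
Higher: delay to age 2 (2.0945).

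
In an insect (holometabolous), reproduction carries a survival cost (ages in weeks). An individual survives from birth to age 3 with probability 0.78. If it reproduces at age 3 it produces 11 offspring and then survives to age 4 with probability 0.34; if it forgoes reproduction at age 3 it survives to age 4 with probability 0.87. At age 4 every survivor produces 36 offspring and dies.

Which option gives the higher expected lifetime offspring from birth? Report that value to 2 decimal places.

breed at age 3: R₀ = 0.78 × (11 + 0.34 × 36) = 0.78 × 23.2400 = 18.1272
delay to age 4: R₀ = 0.78 × (0.87 × 36) = 0.78 × 31.3200 = 24.4296
Higher: delay to age 4 (24.4296).

24.43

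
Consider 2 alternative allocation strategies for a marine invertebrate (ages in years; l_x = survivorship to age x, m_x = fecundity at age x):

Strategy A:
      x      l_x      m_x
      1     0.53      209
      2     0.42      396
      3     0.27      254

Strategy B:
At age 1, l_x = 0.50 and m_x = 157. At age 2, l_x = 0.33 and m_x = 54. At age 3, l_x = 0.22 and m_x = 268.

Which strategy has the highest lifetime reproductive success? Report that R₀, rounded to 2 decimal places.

Strategy A: R₀ = 0.53×209 + 0.42×396 + 0.27×254 = 345.6700
Strategy B: R₀ = 0.50×157 + 0.33×54 + 0.22×268 = 155.2800
Highest R₀: strategy A with 345.6700.

345.67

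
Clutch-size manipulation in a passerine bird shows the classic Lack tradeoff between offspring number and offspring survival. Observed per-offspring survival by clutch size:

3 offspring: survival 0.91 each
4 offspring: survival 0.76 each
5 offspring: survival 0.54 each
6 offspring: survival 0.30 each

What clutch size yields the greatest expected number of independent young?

4

Expected independent young = c × s(c):
  c=3: 3 × 0.91 = 2.730
  c=4: 4 × 0.76 = 3.040
  c=5: 5 × 0.54 = 2.700
  c=6: 6 × 0.30 = 1.800
Maximum at c = 4 (3.040 independent young).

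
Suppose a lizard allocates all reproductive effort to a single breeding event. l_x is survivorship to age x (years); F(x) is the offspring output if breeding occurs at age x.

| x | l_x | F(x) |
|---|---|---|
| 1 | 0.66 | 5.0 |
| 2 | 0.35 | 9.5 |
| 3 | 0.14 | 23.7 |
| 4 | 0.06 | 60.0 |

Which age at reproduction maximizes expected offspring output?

4

Expected offspring if breeding at age x = l_x × F(x):
  age 1: 0.66 × 5.0 = 3.300
  age 2: 0.35 × 9.5 = 3.325
  age 3: 0.14 × 23.7 = 3.318
  age 4: 0.06 × 60.0 = 3.600
Maximum at age 4 (3.600).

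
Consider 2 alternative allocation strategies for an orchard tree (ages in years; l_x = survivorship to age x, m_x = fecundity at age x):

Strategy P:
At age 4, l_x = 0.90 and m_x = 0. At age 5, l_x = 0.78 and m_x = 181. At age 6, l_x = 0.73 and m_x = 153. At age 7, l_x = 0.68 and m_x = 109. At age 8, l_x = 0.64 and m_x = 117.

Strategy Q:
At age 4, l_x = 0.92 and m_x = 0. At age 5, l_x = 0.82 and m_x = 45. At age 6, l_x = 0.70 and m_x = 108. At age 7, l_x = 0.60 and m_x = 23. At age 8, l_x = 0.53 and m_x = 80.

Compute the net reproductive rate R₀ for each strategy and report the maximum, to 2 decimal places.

Strategy P: R₀ = 0.90×0 + 0.78×181 + 0.73×153 + 0.68×109 + 0.64×117 = 401.8700
Strategy Q: R₀ = 0.92×0 + 0.82×45 + 0.70×108 + 0.60×23 + 0.53×80 = 168.7000
Highest R₀: strategy P with 401.8700.

401.87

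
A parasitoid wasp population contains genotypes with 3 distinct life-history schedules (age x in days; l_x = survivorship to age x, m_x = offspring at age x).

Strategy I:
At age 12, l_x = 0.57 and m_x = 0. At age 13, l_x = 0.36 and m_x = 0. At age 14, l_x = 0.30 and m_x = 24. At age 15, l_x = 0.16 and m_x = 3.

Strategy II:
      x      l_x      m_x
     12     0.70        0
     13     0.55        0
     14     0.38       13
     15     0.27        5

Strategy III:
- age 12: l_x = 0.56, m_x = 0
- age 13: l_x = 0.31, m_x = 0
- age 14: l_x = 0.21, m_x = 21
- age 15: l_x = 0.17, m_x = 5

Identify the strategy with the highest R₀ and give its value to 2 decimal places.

Strategy I: R₀ = 0.57×0 + 0.36×0 + 0.30×24 + 0.16×3 = 7.6800
Strategy II: R₀ = 0.70×0 + 0.55×0 + 0.38×13 + 0.27×5 = 6.2900
Strategy III: R₀ = 0.56×0 + 0.31×0 + 0.21×21 + 0.17×5 = 5.2600
Highest R₀: strategy I with 7.6800.

7.68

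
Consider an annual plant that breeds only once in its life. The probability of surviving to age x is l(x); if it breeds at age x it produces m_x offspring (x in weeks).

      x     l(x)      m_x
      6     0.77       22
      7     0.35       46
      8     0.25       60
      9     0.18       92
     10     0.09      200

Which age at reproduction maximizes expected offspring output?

10

Expected offspring if breeding at age x = l(x) × m_x:
  age 6: 0.77 × 22 = 16.940
  age 7: 0.35 × 46 = 16.100
  age 8: 0.25 × 60 = 15.000
  age 9: 0.18 × 92 = 16.560
  age 10: 0.09 × 200 = 18.000
Maximum at age 10 (18.000).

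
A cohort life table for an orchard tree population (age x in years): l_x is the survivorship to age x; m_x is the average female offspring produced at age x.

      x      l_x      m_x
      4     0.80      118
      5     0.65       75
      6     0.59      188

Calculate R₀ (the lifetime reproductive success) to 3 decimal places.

R₀ = Σ l_x m_x:
  age 4: 0.80 × 118 = 94.4000
  age 5: 0.65 × 75 = 48.7500
  age 6: 0.59 × 188 = 110.9200
R₀ = 94.4000 + 48.7500 + 110.9200 = 254.0700

254.070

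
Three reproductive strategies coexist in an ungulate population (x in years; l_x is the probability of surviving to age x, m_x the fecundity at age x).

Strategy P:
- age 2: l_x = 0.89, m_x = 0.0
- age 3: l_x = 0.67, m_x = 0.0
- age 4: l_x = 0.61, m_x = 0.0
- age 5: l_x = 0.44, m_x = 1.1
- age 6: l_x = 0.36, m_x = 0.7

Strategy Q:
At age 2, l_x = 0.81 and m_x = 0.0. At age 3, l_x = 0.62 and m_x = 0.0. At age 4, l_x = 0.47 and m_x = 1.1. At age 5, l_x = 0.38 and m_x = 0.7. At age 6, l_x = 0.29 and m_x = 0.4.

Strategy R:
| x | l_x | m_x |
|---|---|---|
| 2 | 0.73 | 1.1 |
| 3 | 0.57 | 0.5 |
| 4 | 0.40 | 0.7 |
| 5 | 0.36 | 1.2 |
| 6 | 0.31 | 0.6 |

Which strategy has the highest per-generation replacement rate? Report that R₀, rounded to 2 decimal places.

1.99

Strategy P: R₀ = 0.89×0.0 + 0.67×0.0 + 0.61×0.0 + 0.44×1.1 + 0.36×0.7 = 0.7360
Strategy Q: R₀ = 0.81×0.0 + 0.62×0.0 + 0.47×1.1 + 0.38×0.7 + 0.29×0.4 = 0.8990
Strategy R: R₀ = 0.73×1.1 + 0.57×0.5 + 0.40×0.7 + 0.36×1.2 + 0.31×0.6 = 1.9860
Highest R₀: strategy R with 1.9860.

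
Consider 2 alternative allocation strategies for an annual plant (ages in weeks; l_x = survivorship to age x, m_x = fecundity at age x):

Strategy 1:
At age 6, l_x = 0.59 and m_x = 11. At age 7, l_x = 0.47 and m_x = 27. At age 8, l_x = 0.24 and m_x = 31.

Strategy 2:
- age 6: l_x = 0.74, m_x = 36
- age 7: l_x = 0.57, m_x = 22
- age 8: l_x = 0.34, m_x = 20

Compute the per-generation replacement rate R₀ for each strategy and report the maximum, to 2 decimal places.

45.98

Strategy 1: R₀ = 0.59×11 + 0.47×27 + 0.24×31 = 26.6200
Strategy 2: R₀ = 0.74×36 + 0.57×22 + 0.34×20 = 45.9800
Highest R₀: strategy 2 with 45.9800.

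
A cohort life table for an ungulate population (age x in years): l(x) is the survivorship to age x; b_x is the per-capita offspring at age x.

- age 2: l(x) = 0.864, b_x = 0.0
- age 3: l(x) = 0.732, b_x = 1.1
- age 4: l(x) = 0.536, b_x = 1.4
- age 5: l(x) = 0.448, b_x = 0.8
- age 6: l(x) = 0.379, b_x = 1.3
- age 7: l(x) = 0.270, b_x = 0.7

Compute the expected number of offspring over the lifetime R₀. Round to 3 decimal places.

R₀ = Σ l(x) b_x:
  age 2: 0.864 × 0.0 = 0.0000
  age 3: 0.732 × 1.1 = 0.8052
  age 4: 0.536 × 1.4 = 0.7504
  age 5: 0.448 × 0.8 = 0.3584
  age 6: 0.379 × 1.3 = 0.4927
  age 7: 0.270 × 0.7 = 0.1890
R₀ = 0.0000 + 0.8052 + 0.7504 + 0.3584 + 0.4927 + 0.1890 = 2.5957

2.596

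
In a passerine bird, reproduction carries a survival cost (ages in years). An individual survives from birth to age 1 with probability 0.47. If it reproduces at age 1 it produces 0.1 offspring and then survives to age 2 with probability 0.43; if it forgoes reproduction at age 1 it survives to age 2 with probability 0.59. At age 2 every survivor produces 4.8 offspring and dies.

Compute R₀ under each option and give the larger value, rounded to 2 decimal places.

1.33

breed at age 1: R₀ = 0.47 × (0.1 + 0.43 × 4.8) = 0.47 × 2.1640 = 1.0171
delay to age 2: R₀ = 0.47 × (0.59 × 4.8) = 0.47 × 2.8320 = 1.3310
Higher: delay to age 2 (1.3310).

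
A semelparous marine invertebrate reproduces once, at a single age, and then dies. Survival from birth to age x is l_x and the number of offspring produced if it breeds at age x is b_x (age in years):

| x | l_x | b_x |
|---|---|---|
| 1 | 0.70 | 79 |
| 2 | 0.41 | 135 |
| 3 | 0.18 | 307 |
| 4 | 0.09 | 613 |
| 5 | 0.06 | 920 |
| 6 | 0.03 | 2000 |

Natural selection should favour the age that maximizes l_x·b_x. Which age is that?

Expected offspring if breeding at age x = l_x × b_x:
  age 1: 0.70 × 79 = 55.300
  age 2: 0.41 × 135 = 55.350
  age 3: 0.18 × 307 = 55.260
  age 4: 0.09 × 613 = 55.170
  age 5: 0.06 × 920 = 55.200
  age 6: 0.03 × 2000 = 60.000
Maximum at age 6 (60.000).

6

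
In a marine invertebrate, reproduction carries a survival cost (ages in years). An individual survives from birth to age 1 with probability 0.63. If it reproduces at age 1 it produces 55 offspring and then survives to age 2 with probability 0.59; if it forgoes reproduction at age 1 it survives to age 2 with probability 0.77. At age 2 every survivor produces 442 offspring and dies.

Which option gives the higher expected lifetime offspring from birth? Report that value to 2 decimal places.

breed at age 1: R₀ = 0.63 × (55 + 0.59 × 442) = 0.63 × 315.7800 = 198.9414
delay to age 2: R₀ = 0.63 × (0.77 × 442) = 0.63 × 340.3400 = 214.4142
Higher: delay to age 2 (214.4142).

214.41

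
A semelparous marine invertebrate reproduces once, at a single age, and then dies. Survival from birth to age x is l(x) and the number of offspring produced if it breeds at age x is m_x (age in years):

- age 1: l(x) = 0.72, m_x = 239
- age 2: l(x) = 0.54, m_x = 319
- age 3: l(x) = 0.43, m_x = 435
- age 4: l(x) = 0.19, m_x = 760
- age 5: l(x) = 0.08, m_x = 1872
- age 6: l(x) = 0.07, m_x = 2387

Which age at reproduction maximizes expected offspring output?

Expected offspring if breeding at age x = l(x) × m_x:
  age 1: 0.72 × 239 = 172.080
  age 2: 0.54 × 319 = 172.260
  age 3: 0.43 × 435 = 187.050
  age 4: 0.19 × 760 = 144.400
  age 5: 0.08 × 1872 = 149.760
  age 6: 0.07 × 2387 = 167.090
Maximum at age 3 (187.050).

3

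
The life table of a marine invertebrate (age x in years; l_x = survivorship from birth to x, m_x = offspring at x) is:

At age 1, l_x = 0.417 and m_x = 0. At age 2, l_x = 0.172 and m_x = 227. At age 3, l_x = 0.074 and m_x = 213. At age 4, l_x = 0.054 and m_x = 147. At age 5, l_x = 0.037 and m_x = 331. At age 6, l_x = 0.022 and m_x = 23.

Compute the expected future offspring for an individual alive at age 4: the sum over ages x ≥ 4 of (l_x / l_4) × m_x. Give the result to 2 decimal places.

l_4 = 0.054. Conditional survival from age 4 to x is l_x / l_4.
  x=4: (0.054/0.054) × 147 = 147.0000
  x=5: (0.037/0.054) × 331 = 226.7963
  x=6: (0.022/0.054) × 23 = 9.3704
Sum = 147.0000 + 226.7963 + 9.3704 = 383.1667

383.17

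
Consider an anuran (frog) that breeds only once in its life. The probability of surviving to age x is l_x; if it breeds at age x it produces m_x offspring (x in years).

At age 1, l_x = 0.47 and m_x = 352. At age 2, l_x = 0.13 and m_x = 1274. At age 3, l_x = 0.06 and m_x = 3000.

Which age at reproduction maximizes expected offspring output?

Expected offspring if breeding at age x = l_x × m_x:
  age 1: 0.47 × 352 = 165.440
  age 2: 0.13 × 1274 = 165.620
  age 3: 0.06 × 3000 = 180.000
Maximum at age 3 (180.000).

3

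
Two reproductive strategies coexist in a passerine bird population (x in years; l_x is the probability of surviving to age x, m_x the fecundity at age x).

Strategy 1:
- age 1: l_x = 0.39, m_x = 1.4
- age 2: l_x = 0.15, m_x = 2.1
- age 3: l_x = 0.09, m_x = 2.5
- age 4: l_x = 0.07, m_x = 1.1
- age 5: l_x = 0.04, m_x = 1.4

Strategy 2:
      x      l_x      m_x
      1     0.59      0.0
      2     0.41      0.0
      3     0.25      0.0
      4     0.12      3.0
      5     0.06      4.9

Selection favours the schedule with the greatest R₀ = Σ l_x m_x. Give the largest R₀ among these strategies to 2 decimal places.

Strategy 1: R₀ = 0.39×1.4 + 0.15×2.1 + 0.09×2.5 + 0.07×1.1 + 0.04×1.4 = 1.2190
Strategy 2: R₀ = 0.59×0.0 + 0.41×0.0 + 0.25×0.0 + 0.12×3.0 + 0.06×4.9 = 0.6540
Highest R₀: strategy 1 with 1.2190.

1.22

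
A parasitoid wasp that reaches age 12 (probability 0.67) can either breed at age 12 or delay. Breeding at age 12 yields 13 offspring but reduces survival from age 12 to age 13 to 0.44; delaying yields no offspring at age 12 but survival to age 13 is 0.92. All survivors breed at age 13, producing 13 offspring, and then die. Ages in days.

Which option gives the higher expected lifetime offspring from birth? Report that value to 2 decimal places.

breed at age 12: R₀ = 0.67 × (13 + 0.44 × 13) = 0.67 × 18.7200 = 12.5424
delay to age 13: R₀ = 0.67 × (0.92 × 13) = 0.67 × 11.9600 = 8.0132
Higher: breed at age 12 (12.5424).

12.54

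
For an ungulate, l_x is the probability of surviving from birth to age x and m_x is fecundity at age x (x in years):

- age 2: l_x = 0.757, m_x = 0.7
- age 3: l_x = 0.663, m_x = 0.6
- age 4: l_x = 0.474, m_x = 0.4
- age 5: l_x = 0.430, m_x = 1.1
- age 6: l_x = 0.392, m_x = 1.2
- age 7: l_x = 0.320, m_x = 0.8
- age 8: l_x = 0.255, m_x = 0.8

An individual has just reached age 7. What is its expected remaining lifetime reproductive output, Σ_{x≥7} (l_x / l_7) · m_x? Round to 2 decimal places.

l_7 = 0.320. Conditional survival from age 7 to x is l_x / l_7.
  x=7: (0.320/0.320) × 0.8 = 0.8000
  x=8: (0.255/0.320) × 0.8 = 0.6375
Sum = 0.8000 + 0.6375 = 1.4375

1.44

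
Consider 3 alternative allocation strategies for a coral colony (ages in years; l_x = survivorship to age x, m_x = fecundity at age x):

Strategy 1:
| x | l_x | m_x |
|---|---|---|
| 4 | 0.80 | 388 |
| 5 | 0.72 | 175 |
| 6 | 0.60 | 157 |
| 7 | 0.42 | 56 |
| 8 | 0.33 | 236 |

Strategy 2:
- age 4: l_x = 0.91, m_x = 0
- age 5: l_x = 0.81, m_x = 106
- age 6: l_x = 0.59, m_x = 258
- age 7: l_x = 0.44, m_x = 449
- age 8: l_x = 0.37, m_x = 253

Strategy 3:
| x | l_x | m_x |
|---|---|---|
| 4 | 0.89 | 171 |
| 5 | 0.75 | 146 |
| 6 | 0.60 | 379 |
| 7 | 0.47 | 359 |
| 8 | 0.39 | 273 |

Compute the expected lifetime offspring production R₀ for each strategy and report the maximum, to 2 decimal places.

Strategy 1: R₀ = 0.80×388 + 0.72×175 + 0.60×157 + 0.42×56 + 0.33×236 = 632.0000
Strategy 2: R₀ = 0.91×0 + 0.81×106 + 0.59×258 + 0.44×449 + 0.37×253 = 529.2500
Strategy 3: R₀ = 0.89×171 + 0.75×146 + 0.60×379 + 0.47×359 + 0.39×273 = 764.2900
Highest R₀: strategy 3 with 764.2900.

764.29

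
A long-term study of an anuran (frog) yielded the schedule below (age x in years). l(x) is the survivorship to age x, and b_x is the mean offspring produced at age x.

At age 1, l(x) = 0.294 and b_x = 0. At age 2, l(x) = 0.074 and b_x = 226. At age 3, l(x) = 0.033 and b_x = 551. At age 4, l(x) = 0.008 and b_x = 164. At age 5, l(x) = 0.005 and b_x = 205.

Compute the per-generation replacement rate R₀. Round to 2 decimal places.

R₀ = Σ l(x) b_x:
  age 1: 0.294 × 0 = 0.0000
  age 2: 0.074 × 226 = 16.7240
  age 3: 0.033 × 551 = 18.1830
  age 4: 0.008 × 164 = 1.3120
  age 5: 0.005 × 205 = 1.0250
R₀ = 0.0000 + 16.7240 + 18.1830 + 1.3120 + 1.0250 = 37.2440

37.24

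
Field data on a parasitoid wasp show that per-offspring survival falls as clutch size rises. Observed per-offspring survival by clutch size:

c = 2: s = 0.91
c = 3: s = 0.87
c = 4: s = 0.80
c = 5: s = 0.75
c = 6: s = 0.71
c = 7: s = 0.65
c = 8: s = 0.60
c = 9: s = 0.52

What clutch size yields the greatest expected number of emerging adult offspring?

8

Expected emerging adult offspring = c × s(c):
  c=2: 2 × 0.91 = 1.820
  c=3: 3 × 0.87 = 2.610
  c=4: 4 × 0.80 = 3.200
  c=5: 5 × 0.75 = 3.750
  c=6: 6 × 0.71 = 4.260
  c=7: 7 × 0.65 = 4.550
  c=8: 8 × 0.60 = 4.800
  c=9: 9 × 0.52 = 4.680
Maximum at c = 8 (4.800 emerging adult offspring).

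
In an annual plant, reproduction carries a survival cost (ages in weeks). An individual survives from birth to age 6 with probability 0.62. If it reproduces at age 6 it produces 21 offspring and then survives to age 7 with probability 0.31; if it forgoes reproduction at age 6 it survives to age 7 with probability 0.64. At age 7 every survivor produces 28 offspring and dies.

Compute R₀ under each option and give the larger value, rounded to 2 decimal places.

breed at age 6: R₀ = 0.62 × (21 + 0.31 × 28) = 0.62 × 29.6800 = 18.4016
delay to age 7: R₀ = 0.62 × (0.64 × 28) = 0.62 × 17.9200 = 11.1104
Higher: breed at age 6 (18.4016).

18.40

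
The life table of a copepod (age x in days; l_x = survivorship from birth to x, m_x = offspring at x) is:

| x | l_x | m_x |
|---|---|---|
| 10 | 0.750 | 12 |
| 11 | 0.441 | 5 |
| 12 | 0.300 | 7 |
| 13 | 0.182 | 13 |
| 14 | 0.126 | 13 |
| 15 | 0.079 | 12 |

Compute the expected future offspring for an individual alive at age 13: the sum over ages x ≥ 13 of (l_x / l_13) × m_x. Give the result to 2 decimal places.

l_13 = 0.182. Conditional survival from age 13 to x is l_x / l_13.
  x=13: (0.182/0.182) × 13 = 13.0000
  x=14: (0.126/0.182) × 13 = 9.0000
  x=15: (0.079/0.182) × 12 = 5.2088
Sum = 13.0000 + 9.0000 + 5.2088 = 27.2088

27.21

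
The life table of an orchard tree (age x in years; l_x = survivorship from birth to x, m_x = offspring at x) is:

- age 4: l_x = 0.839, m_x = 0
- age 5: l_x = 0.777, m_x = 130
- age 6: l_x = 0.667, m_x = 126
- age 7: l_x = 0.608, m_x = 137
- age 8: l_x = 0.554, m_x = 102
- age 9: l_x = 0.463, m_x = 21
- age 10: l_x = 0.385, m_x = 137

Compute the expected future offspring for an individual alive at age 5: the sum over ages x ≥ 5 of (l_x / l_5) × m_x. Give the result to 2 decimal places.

498.49

l_5 = 0.777. Conditional survival from age 5 to x is l_x / l_5.
  x=5: (0.777/0.777) × 130 = 130.0000
  x=6: (0.667/0.777) × 126 = 108.1622
  x=7: (0.608/0.777) × 137 = 107.2021
  x=8: (0.554/0.777) × 102 = 72.7259
  x=9: (0.463/0.777) × 21 = 12.5135
  x=10: (0.385/0.777) × 137 = 67.8829
Sum = 130.0000 + 108.1622 + 107.2021 + 72.7259 + 12.5135 + 67.8829 = 498.4865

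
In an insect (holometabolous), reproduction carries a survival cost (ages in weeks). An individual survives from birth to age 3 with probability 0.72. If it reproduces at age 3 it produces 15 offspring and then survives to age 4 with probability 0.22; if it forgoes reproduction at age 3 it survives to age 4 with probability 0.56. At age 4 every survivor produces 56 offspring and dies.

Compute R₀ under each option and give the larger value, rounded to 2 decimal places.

22.58

breed at age 3: R₀ = 0.72 × (15 + 0.22 × 56) = 0.72 × 27.3200 = 19.6704
delay to age 4: R₀ = 0.72 × (0.56 × 56) = 0.72 × 31.3600 = 22.5792
Higher: delay to age 4 (22.5792).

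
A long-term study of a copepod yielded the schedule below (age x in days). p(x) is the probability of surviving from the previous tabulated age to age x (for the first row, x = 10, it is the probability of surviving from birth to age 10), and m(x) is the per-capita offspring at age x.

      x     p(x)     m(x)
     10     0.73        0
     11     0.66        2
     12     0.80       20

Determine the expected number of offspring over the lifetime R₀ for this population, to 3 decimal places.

8.672

Survivorship from birth: l_x = p_10·p_11·…·p_x.
  l_10 = 0.73000
  l_11 = 0.48180
  l_12 = 0.38544
R₀ = Σ l_x m(x):
  age 10: 0.73000 × 0 = 0.0000
  age 11: 0.48180 × 2 = 0.9636
  age 12: 0.38544 × 20 = 7.7088
R₀ = 0.0000 + 0.9636 + 7.7088 = 8.6724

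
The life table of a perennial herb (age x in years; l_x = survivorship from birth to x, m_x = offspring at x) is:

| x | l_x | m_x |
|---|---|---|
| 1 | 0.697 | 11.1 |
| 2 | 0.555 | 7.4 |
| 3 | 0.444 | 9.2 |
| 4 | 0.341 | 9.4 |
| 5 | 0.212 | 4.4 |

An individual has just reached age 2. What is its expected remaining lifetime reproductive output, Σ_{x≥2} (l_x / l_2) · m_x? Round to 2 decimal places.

l_2 = 0.555. Conditional survival from age 2 to x is l_x / l_2.
  x=2: (0.555/0.555) × 7.4 = 7.4000
  x=3: (0.444/0.555) × 9.2 = 7.3600
  x=4: (0.341/0.555) × 9.4 = 5.7755
  x=5: (0.212/0.555) × 4.4 = 1.6807
Sum = 7.4000 + 7.3600 + 5.7755 + 1.6807 = 22.2162

22.22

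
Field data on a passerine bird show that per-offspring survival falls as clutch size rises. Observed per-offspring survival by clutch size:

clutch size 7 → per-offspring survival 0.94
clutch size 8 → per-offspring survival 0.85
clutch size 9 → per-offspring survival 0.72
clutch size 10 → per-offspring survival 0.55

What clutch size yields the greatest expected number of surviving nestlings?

8

Expected surviving nestlings = c × s(c):
  c=7: 7 × 0.94 = 6.580
  c=8: 8 × 0.85 = 6.800
  c=9: 9 × 0.72 = 6.480
  c=10: 10 × 0.55 = 5.500
Maximum at c = 8 (6.800 surviving nestlings).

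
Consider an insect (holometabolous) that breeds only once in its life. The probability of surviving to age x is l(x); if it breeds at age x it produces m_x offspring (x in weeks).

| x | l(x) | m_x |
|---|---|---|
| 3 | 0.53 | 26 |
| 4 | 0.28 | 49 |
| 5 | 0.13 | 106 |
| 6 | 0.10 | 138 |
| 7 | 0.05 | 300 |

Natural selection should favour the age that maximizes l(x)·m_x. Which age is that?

Expected offspring if breeding at age x = l(x) × m_x:
  age 3: 0.53 × 26 = 13.780
  age 4: 0.28 × 49 = 13.720
  age 5: 0.13 × 106 = 13.780
  age 6: 0.10 × 138 = 13.800
  age 7: 0.05 × 300 = 15.000
Maximum at age 7 (15.000).

7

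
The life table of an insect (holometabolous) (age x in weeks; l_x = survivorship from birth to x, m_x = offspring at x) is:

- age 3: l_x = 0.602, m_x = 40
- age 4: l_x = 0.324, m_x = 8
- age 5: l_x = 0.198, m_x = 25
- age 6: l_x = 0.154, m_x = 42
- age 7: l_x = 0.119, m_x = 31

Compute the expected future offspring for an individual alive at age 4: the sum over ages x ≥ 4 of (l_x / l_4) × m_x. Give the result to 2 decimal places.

54.63

l_4 = 0.324. Conditional survival from age 4 to x is l_x / l_4.
  x=4: (0.324/0.324) × 8 = 8.0000
  x=5: (0.198/0.324) × 25 = 15.2778
  x=6: (0.154/0.324) × 42 = 19.9630
  x=7: (0.119/0.324) × 31 = 11.3858
Sum = 8.0000 + 15.2778 + 19.9630 + 11.3858 = 54.6265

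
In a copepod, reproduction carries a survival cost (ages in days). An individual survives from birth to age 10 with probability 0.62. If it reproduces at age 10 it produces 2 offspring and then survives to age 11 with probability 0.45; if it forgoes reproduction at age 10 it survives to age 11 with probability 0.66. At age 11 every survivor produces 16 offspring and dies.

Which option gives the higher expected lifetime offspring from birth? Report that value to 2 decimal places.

breed at age 10: R₀ = 0.62 × (2 + 0.45 × 16) = 0.62 × 9.2000 = 5.7040
delay to age 11: R₀ = 0.62 × (0.66 × 16) = 0.62 × 10.5600 = 6.5472
Higher: delay to age 11 (6.5472).

6.55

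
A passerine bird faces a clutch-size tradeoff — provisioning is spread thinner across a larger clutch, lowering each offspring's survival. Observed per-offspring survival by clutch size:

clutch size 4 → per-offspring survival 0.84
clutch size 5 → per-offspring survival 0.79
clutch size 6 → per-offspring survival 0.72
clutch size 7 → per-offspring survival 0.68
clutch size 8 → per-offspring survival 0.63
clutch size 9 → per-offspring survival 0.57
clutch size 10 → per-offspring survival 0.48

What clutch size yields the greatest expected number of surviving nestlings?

Expected surviving nestlings = c × s(c):
  c=4: 4 × 0.84 = 3.360
  c=5: 5 × 0.79 = 3.950
  c=6: 6 × 0.72 = 4.320
  c=7: 7 × 0.68 = 4.760
  c=8: 8 × 0.63 = 5.040
  c=9: 9 × 0.57 = 5.130
  c=10: 10 × 0.48 = 4.800
Maximum at c = 9 (5.130 surviving nestlings).

9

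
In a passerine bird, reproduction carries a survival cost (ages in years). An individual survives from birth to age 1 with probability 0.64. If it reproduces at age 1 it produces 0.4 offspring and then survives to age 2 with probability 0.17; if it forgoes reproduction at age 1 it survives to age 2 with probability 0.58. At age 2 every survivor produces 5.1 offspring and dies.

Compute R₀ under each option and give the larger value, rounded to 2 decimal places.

1.89

breed at age 1: R₀ = 0.64 × (0.4 + 0.17 × 5.1) = 0.64 × 1.2670 = 0.8109
delay to age 2: R₀ = 0.64 × (0.58 × 5.1) = 0.64 × 2.9580 = 1.8931
Higher: delay to age 2 (1.8931).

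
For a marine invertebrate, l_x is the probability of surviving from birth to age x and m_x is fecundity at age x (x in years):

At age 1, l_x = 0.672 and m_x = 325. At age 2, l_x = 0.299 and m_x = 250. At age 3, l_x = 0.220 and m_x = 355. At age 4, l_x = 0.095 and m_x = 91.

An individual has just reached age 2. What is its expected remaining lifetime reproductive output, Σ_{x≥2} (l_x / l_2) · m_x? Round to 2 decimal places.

l_2 = 0.299. Conditional survival from age 2 to x is l_x / l_2.
  x=2: (0.299/0.299) × 250 = 250.0000
  x=3: (0.220/0.299) × 355 = 261.2040
  x=4: (0.095/0.299) × 91 = 28.9130
Sum = 250.0000 + 261.2040 + 28.9130 = 540.1171

540.12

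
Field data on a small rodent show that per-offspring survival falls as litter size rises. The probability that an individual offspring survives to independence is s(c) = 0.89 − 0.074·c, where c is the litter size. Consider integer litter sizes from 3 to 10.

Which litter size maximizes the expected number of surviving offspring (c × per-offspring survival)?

Expected surviving offspring = c × s(c):
  c=3: 3 × 0.668 = 2.004
  c=4: 4 × 0.594 = 2.376
  c=5: 5 × 0.520 = 2.600
  c=6: 6 × 0.446 = 2.676
  c=7: 7 × 0.372 = 2.604
  c=8: 8 × 0.298 = 2.384
  c=9: 9 × 0.224 = 2.016
  c=10: 10 × 0.150 = 1.500
Maximum at c = 6 (2.676 surviving offspring).

6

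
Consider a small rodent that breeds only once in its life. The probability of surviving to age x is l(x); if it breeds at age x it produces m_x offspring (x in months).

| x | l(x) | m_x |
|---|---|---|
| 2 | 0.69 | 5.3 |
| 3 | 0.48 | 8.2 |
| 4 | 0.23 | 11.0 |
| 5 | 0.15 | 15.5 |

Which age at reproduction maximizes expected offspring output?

3

Expected offspring if breeding at age x = l(x) × m_x:
  age 2: 0.69 × 5.3 = 3.657
  age 3: 0.48 × 8.2 = 3.936
  age 4: 0.23 × 11.0 = 2.530
  age 5: 0.15 × 15.5 = 2.325
Maximum at age 3 (3.936).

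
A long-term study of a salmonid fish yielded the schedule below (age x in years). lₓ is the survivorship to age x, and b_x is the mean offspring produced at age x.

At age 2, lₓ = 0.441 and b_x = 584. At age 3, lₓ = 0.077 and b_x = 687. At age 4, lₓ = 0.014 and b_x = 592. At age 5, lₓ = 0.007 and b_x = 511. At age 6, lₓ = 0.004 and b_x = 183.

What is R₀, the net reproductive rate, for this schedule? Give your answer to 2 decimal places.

R₀ = Σ lₓ b_x:
  age 2: 0.441 × 584 = 257.5440
  age 3: 0.077 × 687 = 52.8990
  age 4: 0.014 × 592 = 8.2880
  age 5: 0.007 × 511 = 3.5770
  age 6: 0.004 × 183 = 0.7320
R₀ = 257.5440 + 52.8990 + 8.2880 + 3.5770 + 0.7320 = 323.0400

323.04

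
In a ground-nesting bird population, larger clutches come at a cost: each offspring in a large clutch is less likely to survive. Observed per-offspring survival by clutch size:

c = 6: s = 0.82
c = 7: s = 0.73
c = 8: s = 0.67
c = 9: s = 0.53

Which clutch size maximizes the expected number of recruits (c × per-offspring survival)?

8

Expected recruits = c × s(c):
  c=6: 6 × 0.82 = 4.920
  c=7: 7 × 0.73 = 5.110
  c=8: 8 × 0.67 = 5.360
  c=9: 9 × 0.53 = 4.770
Maximum at c = 8 (5.360 recruits).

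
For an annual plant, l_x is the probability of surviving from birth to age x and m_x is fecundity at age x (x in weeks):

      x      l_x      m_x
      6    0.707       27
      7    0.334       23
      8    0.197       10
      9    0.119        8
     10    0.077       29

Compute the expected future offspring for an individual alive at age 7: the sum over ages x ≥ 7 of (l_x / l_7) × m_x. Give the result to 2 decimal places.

l_7 = 0.334. Conditional survival from age 7 to x is l_x / l_7.
  x=7: (0.334/0.334) × 23 = 23.0000
  x=8: (0.197/0.334) × 10 = 5.8982
  x=9: (0.119/0.334) × 8 = 2.8503
  x=10: (0.077/0.334) × 29 = 6.6856
Sum = 23.0000 + 5.8982 + 2.8503 + 6.6856 = 38.4341

38.43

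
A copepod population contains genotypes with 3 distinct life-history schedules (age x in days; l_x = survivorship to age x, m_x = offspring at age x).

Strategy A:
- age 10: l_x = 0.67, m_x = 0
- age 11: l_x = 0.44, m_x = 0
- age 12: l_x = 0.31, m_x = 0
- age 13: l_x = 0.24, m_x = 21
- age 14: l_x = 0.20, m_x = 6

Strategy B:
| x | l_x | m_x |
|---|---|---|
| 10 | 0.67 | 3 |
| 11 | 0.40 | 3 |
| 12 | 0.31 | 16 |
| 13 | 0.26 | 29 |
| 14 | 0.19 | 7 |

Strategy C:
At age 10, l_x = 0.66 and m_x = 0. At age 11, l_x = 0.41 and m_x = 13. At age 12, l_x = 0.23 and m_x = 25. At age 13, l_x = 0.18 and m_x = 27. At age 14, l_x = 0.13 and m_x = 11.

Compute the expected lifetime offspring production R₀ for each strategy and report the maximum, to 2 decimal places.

17.37

Strategy A: R₀ = 0.67×0 + 0.44×0 + 0.31×0 + 0.24×21 + 0.20×6 = 6.2400
Strategy B: R₀ = 0.67×3 + 0.40×3 + 0.31×16 + 0.26×29 + 0.19×7 = 17.0400
Strategy C: R₀ = 0.66×0 + 0.41×13 + 0.23×25 + 0.18×27 + 0.13×11 = 17.3700
Highest R₀: strategy C with 17.3700.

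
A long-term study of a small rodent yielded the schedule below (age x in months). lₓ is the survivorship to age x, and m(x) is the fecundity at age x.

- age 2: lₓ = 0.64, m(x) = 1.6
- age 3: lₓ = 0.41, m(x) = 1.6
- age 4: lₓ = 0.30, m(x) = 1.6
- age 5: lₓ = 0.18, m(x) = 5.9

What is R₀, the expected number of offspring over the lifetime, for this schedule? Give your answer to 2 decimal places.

3.22

R₀ = Σ lₓ m(x):
  age 2: 0.64 × 1.6 = 1.0240
  age 3: 0.41 × 1.6 = 0.6560
  age 4: 0.30 × 1.6 = 0.4800
  age 5: 0.18 × 5.9 = 1.0620
R₀ = 1.0240 + 0.6560 + 0.4800 + 1.0620 = 3.2220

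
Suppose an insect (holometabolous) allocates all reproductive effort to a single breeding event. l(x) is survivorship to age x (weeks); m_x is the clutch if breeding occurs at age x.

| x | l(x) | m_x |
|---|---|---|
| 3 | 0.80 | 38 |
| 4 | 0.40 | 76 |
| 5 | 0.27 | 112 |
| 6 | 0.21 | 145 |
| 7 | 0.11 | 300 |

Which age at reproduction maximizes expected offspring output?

Expected offspring if breeding at age x = l(x) × m_x:
  age 3: 0.80 × 38 = 30.400
  age 4: 0.40 × 76 = 30.400
  age 5: 0.27 × 112 = 30.240
  age 6: 0.21 × 145 = 30.450
  age 7: 0.11 × 300 = 33.000
Maximum at age 7 (33.000).

7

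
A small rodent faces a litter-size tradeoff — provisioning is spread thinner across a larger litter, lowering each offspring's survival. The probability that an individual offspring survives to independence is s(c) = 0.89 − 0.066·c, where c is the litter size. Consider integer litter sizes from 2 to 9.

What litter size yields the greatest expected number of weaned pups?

Expected weaned pups = c × s(c):
  c=2: 2 × 0.758 = 1.516
  c=3: 3 × 0.692 = 2.076
  c=4: 4 × 0.626 = 2.504
  c=5: 5 × 0.560 = 2.800
  c=6: 6 × 0.494 = 2.964
  c=7: 7 × 0.428 = 2.996
  c=8: 8 × 0.362 = 2.896
  c=9: 9 × 0.296 = 2.664
Maximum at c = 7 (2.996 weaned pups).

7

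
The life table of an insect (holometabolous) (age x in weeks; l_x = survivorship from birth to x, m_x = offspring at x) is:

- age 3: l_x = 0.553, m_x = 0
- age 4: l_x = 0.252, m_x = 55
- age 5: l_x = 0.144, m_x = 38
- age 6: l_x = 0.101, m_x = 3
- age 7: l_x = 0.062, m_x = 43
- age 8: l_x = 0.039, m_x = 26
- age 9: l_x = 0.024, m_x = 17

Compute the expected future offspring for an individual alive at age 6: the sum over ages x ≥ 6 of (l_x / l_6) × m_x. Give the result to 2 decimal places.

l_6 = 0.101. Conditional survival from age 6 to x is l_x / l_6.
  x=6: (0.101/0.101) × 3 = 3.0000
  x=7: (0.062/0.101) × 43 = 26.3960
  x=8: (0.039/0.101) × 26 = 10.0396
  x=9: (0.024/0.101) × 17 = 4.0396
Sum = 3.0000 + 26.3960 + 10.0396 + 4.0396 = 43.4752

43.48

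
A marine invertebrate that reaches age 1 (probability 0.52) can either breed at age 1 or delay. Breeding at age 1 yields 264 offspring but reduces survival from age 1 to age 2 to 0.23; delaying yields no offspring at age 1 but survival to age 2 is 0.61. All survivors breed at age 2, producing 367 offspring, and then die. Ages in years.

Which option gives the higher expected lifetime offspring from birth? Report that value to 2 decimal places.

181.17

breed at age 1: R₀ = 0.52 × (264 + 0.23 × 367) = 0.52 × 348.4100 = 181.1732
delay to age 2: R₀ = 0.52 × (0.61 × 367) = 0.52 × 223.8700 = 116.4124
Higher: breed at age 1 (181.1732).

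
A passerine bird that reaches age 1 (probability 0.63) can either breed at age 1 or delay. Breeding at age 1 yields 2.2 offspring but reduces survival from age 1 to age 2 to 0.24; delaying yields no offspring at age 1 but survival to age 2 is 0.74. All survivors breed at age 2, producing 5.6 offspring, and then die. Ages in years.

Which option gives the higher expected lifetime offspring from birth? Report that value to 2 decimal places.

breed at age 1: R₀ = 0.63 × (2.2 + 0.24 × 5.6) = 0.63 × 3.5440 = 2.2327
delay to age 2: R₀ = 0.63 × (0.74 × 5.6) = 0.63 × 4.1440 = 2.6107
Higher: delay to age 2 (2.6107).

2.61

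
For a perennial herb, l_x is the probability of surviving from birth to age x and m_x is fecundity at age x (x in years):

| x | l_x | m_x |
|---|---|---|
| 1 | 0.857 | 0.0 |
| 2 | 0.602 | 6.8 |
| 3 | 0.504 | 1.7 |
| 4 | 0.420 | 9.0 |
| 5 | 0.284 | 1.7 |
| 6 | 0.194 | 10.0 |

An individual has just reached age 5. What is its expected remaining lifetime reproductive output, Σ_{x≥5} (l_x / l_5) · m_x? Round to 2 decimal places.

8.53

l_5 = 0.284. Conditional survival from age 5 to x is l_x / l_5.
  x=5: (0.284/0.284) × 1.7 = 1.7000
  x=6: (0.194/0.284) × 10.0 = 6.8310
Sum = 1.7000 + 6.8310 = 8.5310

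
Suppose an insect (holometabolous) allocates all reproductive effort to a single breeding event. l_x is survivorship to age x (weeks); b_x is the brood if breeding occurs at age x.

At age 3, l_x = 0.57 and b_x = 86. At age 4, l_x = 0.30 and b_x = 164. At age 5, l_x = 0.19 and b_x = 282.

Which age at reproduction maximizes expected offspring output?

5

Expected offspring if breeding at age x = l_x × b_x:
  age 3: 0.57 × 86 = 49.020
  age 4: 0.30 × 164 = 49.200
  age 5: 0.19 × 282 = 53.580
Maximum at age 5 (53.580).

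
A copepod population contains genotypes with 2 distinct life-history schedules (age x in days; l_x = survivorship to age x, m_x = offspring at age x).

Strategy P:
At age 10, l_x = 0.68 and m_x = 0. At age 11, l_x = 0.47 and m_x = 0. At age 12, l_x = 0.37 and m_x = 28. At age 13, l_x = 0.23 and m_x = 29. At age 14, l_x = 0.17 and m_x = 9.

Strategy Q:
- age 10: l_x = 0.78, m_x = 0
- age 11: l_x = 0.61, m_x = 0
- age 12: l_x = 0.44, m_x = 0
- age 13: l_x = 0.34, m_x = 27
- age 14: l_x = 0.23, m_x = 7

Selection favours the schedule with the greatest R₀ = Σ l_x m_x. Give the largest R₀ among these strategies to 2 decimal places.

Strategy P: R₀ = 0.68×0 + 0.47×0 + 0.37×28 + 0.23×29 + 0.17×9 = 18.5600
Strategy Q: R₀ = 0.78×0 + 0.61×0 + 0.44×0 + 0.34×27 + 0.23×7 = 10.7900
Highest R₀: strategy P with 18.5600.

18.56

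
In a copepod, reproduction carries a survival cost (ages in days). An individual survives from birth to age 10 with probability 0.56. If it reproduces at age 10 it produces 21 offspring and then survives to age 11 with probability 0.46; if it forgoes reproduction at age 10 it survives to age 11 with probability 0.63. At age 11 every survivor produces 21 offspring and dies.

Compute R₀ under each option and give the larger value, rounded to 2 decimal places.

17.17

breed at age 10: R₀ = 0.56 × (21 + 0.46 × 21) = 0.56 × 30.6600 = 17.1696
delay to age 11: R₀ = 0.56 × (0.63 × 21) = 0.56 × 13.2300 = 7.4088
Higher: breed at age 10 (17.1696).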